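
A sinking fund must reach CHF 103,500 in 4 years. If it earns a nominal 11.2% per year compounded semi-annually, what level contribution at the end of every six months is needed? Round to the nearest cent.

CHF 10,608.34

Periodic rate i = 0.112/2 = 0.056; n = 4 × 2 = 8 periods.
PMT = 103500 / ( [(1+0.056)^8 − 1] / 0.056 ) = 103500 / 9.756476 = 10,608.3390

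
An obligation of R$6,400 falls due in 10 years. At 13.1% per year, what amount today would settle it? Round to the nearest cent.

R$1,868.76

Discount factor = (1+0.131)^(−10) = 0.291994; PV = 6,400 × 0.291994 = 1,868.7617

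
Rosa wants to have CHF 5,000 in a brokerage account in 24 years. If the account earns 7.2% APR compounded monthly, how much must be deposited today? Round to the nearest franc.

CHF 893

With 12 periods per year: i = 0.006, n = 288.
PV = 5,000 / (1 + 0.006)^288 = 5,000 / 5.600392 = 892.7946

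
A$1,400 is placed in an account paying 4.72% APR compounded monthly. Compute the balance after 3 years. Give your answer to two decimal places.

Periodic rate i = 0.0472/12 = 0.00393333; n = 3 × 12 = 36 periods.
FV = 1,400 × (1 + 0.00393333)^36 = 1,612.5141

A$1,612.51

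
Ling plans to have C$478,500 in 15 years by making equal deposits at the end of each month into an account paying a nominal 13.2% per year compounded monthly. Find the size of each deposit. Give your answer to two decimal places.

C$853.79

i = 0.132/12 = 0.011 per month; n = 15·12 = 180.
PMT = 478500 / ( [(1+0.011)^180 − 1] / 0.011 ) = 478500 / 560.442265 = 853.7900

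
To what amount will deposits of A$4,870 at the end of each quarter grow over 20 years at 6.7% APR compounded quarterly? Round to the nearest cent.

A$807,370.78

With 4 periods per year: i = 0.01675, n = 80.
Accumulation factor s(80|0.01675) = 165.784555; FV = 4870 × 165.784555 = 807,370.7845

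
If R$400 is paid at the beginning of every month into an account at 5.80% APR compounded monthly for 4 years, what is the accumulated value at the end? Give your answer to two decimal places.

With 12 periods per year: i = 0.00483333, n = 48.
Accumulation factor s(48|0.00483333) × (1+i) = 54.139407; FV = 400 × 54.139407 = 21,655.7629
Payments are at the start of each period, so multiply by (1+i).

R$21,655.76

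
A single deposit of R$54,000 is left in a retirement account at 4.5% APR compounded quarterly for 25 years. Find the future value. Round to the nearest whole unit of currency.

R$165,290

Periodic rate i = 0.045/4 = 0.01125; n = 25 × 4 = 100 periods.
54,000 × (1+0.01125)^100 = 54,000 × 3.060930 = 165,290.2444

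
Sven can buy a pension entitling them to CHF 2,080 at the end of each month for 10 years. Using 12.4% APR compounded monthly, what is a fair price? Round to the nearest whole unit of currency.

CHF 142,668

i = 0.124/12 = 0.0103333 per month; n = 10·12 = 120.
PV = 2080 × [1 − (1+0.0103333)^(−120)] / 0.0103333 = 2080 × 68.590509 = 142,668.2595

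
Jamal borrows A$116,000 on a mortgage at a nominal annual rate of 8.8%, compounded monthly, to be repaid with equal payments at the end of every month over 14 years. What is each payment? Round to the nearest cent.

A$1,203.24

With 12 periods per year: i = 0.00733333, n = 168.
Annuity-PV factor = 96.405973; PMT = 116000 / 96.405973 = 1,203.2450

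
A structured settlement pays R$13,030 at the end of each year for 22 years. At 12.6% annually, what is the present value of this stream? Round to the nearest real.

R$95,814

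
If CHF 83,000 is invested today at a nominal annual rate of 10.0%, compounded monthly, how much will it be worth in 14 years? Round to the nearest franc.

i = 0.1/12 = 0.00833333 per month; n = 14·12 = 168.
83,000 × (1+0.00833333)^168 = 83,000 × 4.031743 = 334,634.6972

CHF 334,635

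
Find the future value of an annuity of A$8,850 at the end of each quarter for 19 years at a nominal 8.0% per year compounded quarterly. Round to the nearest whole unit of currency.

i = 0.08/4 = 0.02 per quarter; n = 19·4 = 76.
Accumulation factor s(76|0.02) = 175.207608; FV = 8850 × 175.207608 = 1,550,587.3327

A$1,550,587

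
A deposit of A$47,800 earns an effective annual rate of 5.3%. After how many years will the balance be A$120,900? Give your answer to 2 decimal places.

n = ln(120900/47800) / ln(1+0.053) = ln(2.52929) / 0.051643 = 17.9682 years

17.97 years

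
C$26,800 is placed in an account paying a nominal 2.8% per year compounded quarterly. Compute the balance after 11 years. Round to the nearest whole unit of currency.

i = 0.028/4 = 0.007 per quarter; n = 11·4 = 44.
26,800 × (1+0.007)^44 = 26,800 × 1.359242 = 36,427.6788

C$36,428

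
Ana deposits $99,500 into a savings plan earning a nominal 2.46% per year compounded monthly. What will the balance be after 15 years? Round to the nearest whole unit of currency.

With 12 periods per year: i = 0.00205, n = 180.
FV = 99,500 × (1 + 0.00205)^180 = 143,851.2724

$143,851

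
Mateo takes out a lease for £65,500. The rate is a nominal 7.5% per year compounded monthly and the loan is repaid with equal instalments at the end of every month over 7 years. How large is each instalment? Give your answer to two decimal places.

With 12 periods per year: i = 0.00625, n = 84.
Annuity-PV factor = 65.196376; PMT = 65500 / 65.196376 = 1,004.6571

£1,004.66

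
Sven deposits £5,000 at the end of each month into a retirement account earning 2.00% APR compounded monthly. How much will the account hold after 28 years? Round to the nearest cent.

£2,249,569.85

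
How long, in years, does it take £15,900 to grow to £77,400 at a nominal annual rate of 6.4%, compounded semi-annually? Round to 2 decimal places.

25.12 years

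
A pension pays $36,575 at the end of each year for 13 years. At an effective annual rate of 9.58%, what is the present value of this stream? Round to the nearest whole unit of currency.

PV = 36575 × [1 − (1+0.0958)^(−13)] / 0.0958 = 36575 × 7.260605 = 265,556.6444

$265,557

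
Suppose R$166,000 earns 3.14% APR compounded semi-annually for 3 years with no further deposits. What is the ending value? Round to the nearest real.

With 2 periods per year: i = 0.0157, n = 6.
FV = PV·(1+i)^n = 166,000 × 1.097976 = 182,263.9604

R$182,264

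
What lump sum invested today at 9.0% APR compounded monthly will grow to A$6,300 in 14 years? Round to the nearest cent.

i = 0.09/12 = 0.0075 per month; n = 14·12 = 168.
Discount factor = (1+0.0075)^(−168) = 0.284991; PV = 6,300 × 0.284991 = 1,795.4418

A$1,795.44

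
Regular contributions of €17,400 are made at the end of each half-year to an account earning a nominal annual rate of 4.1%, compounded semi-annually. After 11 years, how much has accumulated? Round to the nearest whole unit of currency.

€477,641

With 2 periods per year: i = 0.0205, n = 22.
FV = PMT · [(1+i)^n − 1] / i = 17400 · 27.450639 = 477,641.1149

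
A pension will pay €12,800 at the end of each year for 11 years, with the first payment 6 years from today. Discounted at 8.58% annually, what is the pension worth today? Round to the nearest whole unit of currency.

Value one period before first payment (t=5): 12800 × [1 − (1+0.0858)^(−11)] / 0.0858 = 12800 × 6.942369 = 88,862.3243
PV₀ = 88,862.3243 / (1+0.0858)^5 = 88,862.3243 / 1.509208 = 58,880.0923

€58,880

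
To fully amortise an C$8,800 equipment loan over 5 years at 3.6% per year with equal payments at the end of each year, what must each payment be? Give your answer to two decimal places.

PMT = 8800 / ( [1 − (1+0.036)^(−5)] / 0.036 ) = 8800 / 4.502294 = 1,954.5593

C$1,954.56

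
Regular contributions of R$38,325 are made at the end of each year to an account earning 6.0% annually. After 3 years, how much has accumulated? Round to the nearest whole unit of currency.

R$122,011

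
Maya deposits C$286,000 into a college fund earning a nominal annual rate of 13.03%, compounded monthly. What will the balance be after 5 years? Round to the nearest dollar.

C$546,744

i = 0.1303/12 = 0.0108583 per month; n = 5·12 = 60.
FV = 286,000 × (1 + 0.0108583)^60 = 546,743.6835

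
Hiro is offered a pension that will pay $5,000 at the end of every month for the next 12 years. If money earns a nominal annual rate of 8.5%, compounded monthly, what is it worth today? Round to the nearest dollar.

$450,428

i = 0.085/12 = 0.00708333 per month; n = 12·12 = 144.
Annuity factor a(144|0.00708333) = 90.085581; PV = 5000 × 90.085581 = 450,427.9030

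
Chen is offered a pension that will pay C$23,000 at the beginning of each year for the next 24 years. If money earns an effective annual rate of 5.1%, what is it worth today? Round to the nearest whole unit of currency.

Annuity factor a(24|0.051) × (1+i) = 14.362341; PV = 23000 × 14.362341 = 330,333.8450
Payments are at the start of each period, so multiply by (1+i).

C$330,334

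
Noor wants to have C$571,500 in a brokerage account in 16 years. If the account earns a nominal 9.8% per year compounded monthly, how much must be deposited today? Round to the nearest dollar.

i = 0.098/12 = 0.00816667 per month; n = 16·12 = 192.
Discount factor = (1+0.00816667)^(−192) = 0.209793; PV = 571,500 × 0.209793 = 119,896.9355

C$119,897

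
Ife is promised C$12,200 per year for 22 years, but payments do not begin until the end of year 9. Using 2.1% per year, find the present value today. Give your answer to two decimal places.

Value one period before first payment (t=8): 12200 × [1 − (1+0.021)^(−22)] / 0.021 = 12200 × 17.474111 = 213,184.1506
PV₀ = 213,184.1506 / (1+0.021)^8 = 213,184.1506 / 1.180880 = 180,529.8315

C$180,529.83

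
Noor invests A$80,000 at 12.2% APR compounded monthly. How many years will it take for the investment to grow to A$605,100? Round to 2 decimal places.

Periodic rate i = 0.122/12 = 0.0101667.
n = ln(605100/80000) / ln(1+0.0101667) = ln(7.56375) / 0.010115 = 200.0297 months
= 200.0297/12 years

16.67 years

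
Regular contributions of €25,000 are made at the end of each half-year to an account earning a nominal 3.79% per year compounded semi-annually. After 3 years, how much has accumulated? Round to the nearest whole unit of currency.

i = 0.0379/2 = 0.01895 per half-year; n = 3·2 = 6.
FV = 25000 × [(1+0.01895)^6 − 1] / 0.01895 = 25000 × 6.291535 = 157,288.3725

€157,288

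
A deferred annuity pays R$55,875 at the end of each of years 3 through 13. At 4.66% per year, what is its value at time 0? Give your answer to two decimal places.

R$431,379.66

Value one period before first payment (t=2): 55875 × [1 − (1+0.0466)^(−11)] / 0.0466 = 55875 × 8.456752 = 472,521.0083
PV₀ = 472,521.0083 / (1+0.0466)^2 = 472,521.0083 / 1.095372 = 431,379.6574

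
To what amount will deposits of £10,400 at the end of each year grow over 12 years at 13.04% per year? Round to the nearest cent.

Accumulation factor s(12|0.1304) = 25.712969; FV = 10400 × 25.712969 = 267,414.8748

£267,414.87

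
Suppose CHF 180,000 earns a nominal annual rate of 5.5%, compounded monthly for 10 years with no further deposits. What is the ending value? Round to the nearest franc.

Periodic rate i = 0.055/12 = 0.00458333; n = 10 × 12 = 120 periods.
180,000 × (1+0.00458333)^120 = 180,000 × 1.731076 = 311,593.7551

CHF 311,594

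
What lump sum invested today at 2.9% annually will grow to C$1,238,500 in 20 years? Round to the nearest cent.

PV = FV·(1+i)^(−n) = 1,238,500 × 0.564537 = 699,179.2254

C$699,179.23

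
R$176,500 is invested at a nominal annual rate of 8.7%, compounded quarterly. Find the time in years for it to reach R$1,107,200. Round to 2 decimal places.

Periodic rate i = 0.087/4 = 0.02175.
(1+i)^n = 1.1072e+06/176500 = 6.27309, so n = ln 6.27309 / ln 1.02175 = 85.3410 quarters
= 85.3410/4 years

21.34 years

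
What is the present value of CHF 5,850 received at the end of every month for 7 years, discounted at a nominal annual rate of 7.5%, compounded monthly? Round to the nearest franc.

With 12 periods per year: i = 0.00625, n = 84.
PV = 5850 × [1 − (1+0.00625)^(−84)] / 0.00625 = 5850 × 65.196376 = 381,398.7997

CHF 381,399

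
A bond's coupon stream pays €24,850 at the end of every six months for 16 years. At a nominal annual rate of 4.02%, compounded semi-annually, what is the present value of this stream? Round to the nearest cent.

With 2 periods per year: i = 0.0201, n = 32.
Annuity factor a(32|0.0201) = 23.434266; PV = 24850 × 23.434266 = 582,341.5000

€582,341.50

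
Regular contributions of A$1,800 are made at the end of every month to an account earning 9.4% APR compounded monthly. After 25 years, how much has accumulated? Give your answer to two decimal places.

i = 0.094/12 = 0.00783333 per month; n = 25·12 = 300.
Accumulation factor s(300|0.00783333) = 1198.723157; FV = 1800 × 1198.723157 = 2,157,701.6831

A$2,157,701.68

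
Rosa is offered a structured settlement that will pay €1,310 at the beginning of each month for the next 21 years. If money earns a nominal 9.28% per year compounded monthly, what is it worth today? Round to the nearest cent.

€146,207.30

Periodic rate i = 0.0928/12 = 0.00773333; n = 21 × 12 = 252 periods.
Annuity factor a(252|0.00773333) × (1+i) = 111.608623; PV = 1310 × 111.608623 = 146,207.2958
Payments are at the start of each period, so multiply by (1+i).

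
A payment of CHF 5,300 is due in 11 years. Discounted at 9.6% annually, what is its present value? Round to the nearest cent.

CHF 1,933.57

PV = 5,300 / (1 + 0.096)^11 = 5,300 / 2.741045 = 1,933.5694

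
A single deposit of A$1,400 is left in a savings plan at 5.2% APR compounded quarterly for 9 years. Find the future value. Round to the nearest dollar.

A$2,229

With 4 periods per year: i = 0.013, n = 36.
FV = PV·(1+i)^n = 1,400 × 1.591989 = 2,228.7844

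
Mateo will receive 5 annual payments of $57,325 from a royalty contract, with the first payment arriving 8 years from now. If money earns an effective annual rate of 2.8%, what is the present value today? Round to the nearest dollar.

$217,628

PV at t=7 (ordinary 5-year annuity): 57325 × a(5|0.028) = 57325 × 4.605977 = 264,037.6513
Discount back 7 years: 264,037.6513 × (1+0.028)^(−7) = 264,037.6513 × 0.824230 = 217,627.6429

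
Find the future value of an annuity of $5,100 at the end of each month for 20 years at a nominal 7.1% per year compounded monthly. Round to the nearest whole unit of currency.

$2,689,219

Periodic rate i = 0.071/12 = 0.00591667; n = 20 × 12 = 240 periods.
FV = PMT · [(1+i)^n − 1] / i = 5100 · 527.297832 = 2,689,218.9408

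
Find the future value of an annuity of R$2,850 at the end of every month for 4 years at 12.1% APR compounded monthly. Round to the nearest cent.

R$174,850.62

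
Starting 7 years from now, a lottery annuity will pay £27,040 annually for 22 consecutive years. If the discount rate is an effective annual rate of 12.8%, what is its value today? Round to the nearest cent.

£95,304.80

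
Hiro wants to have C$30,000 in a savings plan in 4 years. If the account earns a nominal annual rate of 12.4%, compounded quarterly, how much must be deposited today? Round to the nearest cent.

C$18,406.98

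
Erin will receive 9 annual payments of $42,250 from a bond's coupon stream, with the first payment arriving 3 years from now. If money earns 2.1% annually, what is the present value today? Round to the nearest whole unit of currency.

$329,241

PV at t=2 (ordinary 9-year annuity): 42250 × a(9|0.021) = 42250 × 8.123419 = 343,214.4683
PV₀ = 343,214.4683 / (1+0.021)^2 = 343,214.4683 / 1.042441 = 329,241.1448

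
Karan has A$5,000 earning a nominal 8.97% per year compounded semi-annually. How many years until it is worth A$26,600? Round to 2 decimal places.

19.05 years

Periodic rate i = 0.0897/2 = 0.04485.
(1+i)^n = 26600/5000 = 5.32000, so n = ln 5.32000 / ln 1.04485 = 38.0977 half-years
= 38.0977/2 years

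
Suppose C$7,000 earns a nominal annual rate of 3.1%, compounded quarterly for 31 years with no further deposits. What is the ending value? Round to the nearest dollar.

C$18,232

i = 0.031/4 = 0.00775 per quarter; n = 31·4 = 124.
FV = 7,000 × (1 + 0.00775)^124 = 18,232.4943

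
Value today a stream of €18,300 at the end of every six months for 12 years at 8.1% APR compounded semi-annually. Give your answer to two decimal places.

With 2 periods per year: i = 0.0405, n = 24.
Annuity factor a(24|0.0405) = 15.169210; PV = 18300 × 15.169210 = 277,596.5353

€277,596.54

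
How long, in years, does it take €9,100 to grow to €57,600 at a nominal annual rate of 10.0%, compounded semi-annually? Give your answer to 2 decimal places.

18.91 years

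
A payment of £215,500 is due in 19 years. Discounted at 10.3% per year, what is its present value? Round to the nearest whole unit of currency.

£33,459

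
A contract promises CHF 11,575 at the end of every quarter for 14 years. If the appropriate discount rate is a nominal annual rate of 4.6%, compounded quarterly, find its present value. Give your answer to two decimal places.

CHF 475,962.99

Periodic rate i = 0.046/4 = 0.0115; n = 14 × 4 = 56 periods.
PV = PMT · [1 − (1+i)^(−n)] / i = 11575 · 41.119913 = 475,962.9891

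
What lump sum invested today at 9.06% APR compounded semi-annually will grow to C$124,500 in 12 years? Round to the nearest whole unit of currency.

C$42,992

Periodic rate i = 0.0906/2 = 0.0453; n = 12 × 2 = 24 periods.
Discount factor = (1+0.0453)^(−24) = 0.345316; PV = 124,500 × 0.345316 = 42,991.8904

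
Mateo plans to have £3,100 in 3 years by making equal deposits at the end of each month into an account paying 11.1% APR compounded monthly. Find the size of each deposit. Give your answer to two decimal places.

£72.96

With 12 periods per year: i = 0.00925, n = 36.
PMT = 3100 / ( [(1+0.00925)^36 − 1] / 0.00925 ) = 3100 / 42.487934 = 72.9619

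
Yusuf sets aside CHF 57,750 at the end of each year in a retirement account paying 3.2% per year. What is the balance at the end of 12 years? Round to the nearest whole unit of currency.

CHF 828,964

FV = PMT · [(1+i)^n − 1] / i = 57750 · 14.354363 = 828,964.4346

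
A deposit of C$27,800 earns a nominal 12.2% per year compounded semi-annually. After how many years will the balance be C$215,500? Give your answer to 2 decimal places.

17.29 years

Periodic rate i = 0.122/2 = 0.061.
(1+i)^n = 215500/27800 = 7.75180, so n = ln 7.75180 / ln 1.061 = 34.5864 half-years
= 34.5864/2 years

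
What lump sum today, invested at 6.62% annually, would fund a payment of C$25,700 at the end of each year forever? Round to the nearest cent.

PV = PMT / i = 25700 / 0.0662 = 388,217.5227

C$388,217.52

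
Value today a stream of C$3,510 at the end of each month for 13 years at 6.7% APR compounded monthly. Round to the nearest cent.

C$364,905.08

Periodic rate i = 0.067/12 = 0.00558333; n = 13 × 12 = 156 periods.
PV = 3510 × [1 − (1+0.00558333)^(−156)] / 0.00558333 = 3510 × 103.961562 = 364,905.0836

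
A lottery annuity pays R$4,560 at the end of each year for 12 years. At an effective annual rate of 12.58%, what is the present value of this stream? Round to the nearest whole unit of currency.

Annuity factor a(12|0.1258) = 6.031409; PV = 4560 × 6.031409 = 27,503.2250

R$27,503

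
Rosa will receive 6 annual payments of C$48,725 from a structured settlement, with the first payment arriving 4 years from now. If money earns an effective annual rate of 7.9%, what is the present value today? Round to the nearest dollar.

C$179,853

Value one period before first payment (t=3): 48725 × [1 − (1+0.079)^(−6)] / 0.079 = 48725 × 4.636937 = 225,934.7763
PV₀ = 225,934.7763 / (1+0.079)^3 = 225,934.7763 / 1.256216 = 179,853.4403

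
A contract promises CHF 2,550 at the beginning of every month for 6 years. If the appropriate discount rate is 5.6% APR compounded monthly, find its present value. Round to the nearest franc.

CHF 156,359

i = 0.056/12 = 0.00466667 per month; n = 6·12 = 72.
Annuity factor a(72|0.00466667) × (1+i) = 61.317279; PV = 2550 × 61.317279 = 156,359.0602
Payments are at the start of each period, so multiply by (1+i).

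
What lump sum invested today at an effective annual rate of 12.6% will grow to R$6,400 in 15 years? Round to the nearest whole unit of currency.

PV = 6,400 / (1 + 0.126)^15 = 6,400 / 5.930289 = 1,079.2054

R$1,079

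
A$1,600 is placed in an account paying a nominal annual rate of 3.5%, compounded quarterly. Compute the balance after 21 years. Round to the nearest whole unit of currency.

A$3,326

With 4 periods per year: i = 0.00875, n = 84.
FV = PV·(1+i)^n = 1,600 × 2.078825 = 3,326.1206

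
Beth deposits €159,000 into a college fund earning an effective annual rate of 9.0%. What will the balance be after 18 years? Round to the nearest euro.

€750,022

159,000 × (1+0.09)^18 = 159,000 × 4.717120 = 750,022.1463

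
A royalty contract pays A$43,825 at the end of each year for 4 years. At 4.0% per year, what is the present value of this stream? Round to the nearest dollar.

A$159,080

Annuity factor a(4|0.04) = 3.629895; PV = 43825 × 3.629895 = 159,080.1582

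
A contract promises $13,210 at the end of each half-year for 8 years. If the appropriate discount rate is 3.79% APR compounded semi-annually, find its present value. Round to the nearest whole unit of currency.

i = 0.0379/2 = 0.01895 per half-year; n = 8·2 = 16.
Annuity factor a(16|0.01895) = 13.691326; PV = 13210 × 13.691326 = 180,862.4123

$180,862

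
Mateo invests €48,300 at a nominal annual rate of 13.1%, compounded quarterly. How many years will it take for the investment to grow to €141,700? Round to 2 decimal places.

8.35 years

Periodic rate i = 0.131/4 = 0.03275.
(1+i)^n = 141700/48300 = 2.93375, so n = ln 2.93375 / ln 1.03275 = 33.3988 quarters
= 33.3988/4 years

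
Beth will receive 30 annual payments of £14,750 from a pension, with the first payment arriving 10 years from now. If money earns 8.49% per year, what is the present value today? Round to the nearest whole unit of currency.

£76,201

Value one period before first payment (t=9): 14750 × [1 − (1+0.0849)^(−30)] / 0.0849 = 14750 × 10.756680 = 158,661.0351
Discount back 9 years: 158,661.0351 × (1+0.0849)^(−9) = 158,661.0351 × 0.480278 = 76,201.3912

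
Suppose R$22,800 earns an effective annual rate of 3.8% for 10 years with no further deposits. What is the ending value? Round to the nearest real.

R$33,106

FV = 22,800 × (1 + 0.038)^10 = 33,106.1274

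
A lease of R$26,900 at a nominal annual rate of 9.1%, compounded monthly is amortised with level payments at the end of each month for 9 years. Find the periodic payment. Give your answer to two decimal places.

R$365.73

i = 0.091/12 = 0.00758333 per month; n = 9·12 = 108.
Annuity-PV factor = 73.551217; PMT = 26900 / 73.551217 = 365.7315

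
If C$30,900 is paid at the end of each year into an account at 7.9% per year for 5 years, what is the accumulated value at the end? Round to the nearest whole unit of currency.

C$180,917

FV = PMT · [(1+i)^n − 1] / i = 30900 · 5.854914 = 180,916.8471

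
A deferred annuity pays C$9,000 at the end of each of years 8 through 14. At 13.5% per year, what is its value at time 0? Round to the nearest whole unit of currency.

C$16,152

PV at t=7 (ordinary 7-year annuity): 9000 × a(7|0.135) = 9000 × 4.354630 = 39,191.6661
Discount back 7 years: 39,191.6661 × (1+0.135)^(−7) = 39,191.6661 × 0.412125 = 16,151.8657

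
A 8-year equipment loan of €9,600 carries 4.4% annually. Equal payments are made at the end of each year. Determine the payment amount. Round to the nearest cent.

Annuity-PV factor = 6.622918; PMT = 9600 / 6.622918 = 1,449.5122

€1,449.51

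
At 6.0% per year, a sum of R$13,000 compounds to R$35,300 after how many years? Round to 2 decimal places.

(1+i)^n = 35300/13000 = 2.71538, so n = ln 2.71538 / ln 1.06 = 17.1435 years

17.14 years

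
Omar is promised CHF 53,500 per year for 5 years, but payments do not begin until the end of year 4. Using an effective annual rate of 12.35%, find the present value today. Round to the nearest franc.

CHF 134,821

PV at t=3 (ordinary 5-year annuity): 53500 × a(5|0.1235) = 53500 × 3.573738 = 191,194.9956
Discount back 3 years: 191,194.9956 × (1+0.1235)^(−3) = 191,194.9956 × 0.705149 = 134,820.9213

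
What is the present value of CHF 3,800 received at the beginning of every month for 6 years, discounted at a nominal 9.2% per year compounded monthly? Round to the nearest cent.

CHF 211,263.01

With 12 periods per year: i = 0.00766667, n = 72.
PV = PMT · [1 − (1+i)^(−n)] / i × (1+i) = 3800 · 55.595528 = 211,263.0075
Payments are at the start of each period, so multiply by (1+i).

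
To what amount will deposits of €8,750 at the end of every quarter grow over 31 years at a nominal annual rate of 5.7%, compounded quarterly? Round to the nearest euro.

i = 0.057/4 = 0.01425 per quarter; n = 31·4 = 124.
Accumulation factor s(124|0.01425) = 335.489213; FV = 8750 × 335.489213 = 2,935,530.6145

€2,935,531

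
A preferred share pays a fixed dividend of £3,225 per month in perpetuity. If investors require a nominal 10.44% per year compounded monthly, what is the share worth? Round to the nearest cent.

Periodic rate i = 0.1044/12 = 0.0087.
PV = C/r = 3225/0.0087 = 370,689.6552

£370,689.66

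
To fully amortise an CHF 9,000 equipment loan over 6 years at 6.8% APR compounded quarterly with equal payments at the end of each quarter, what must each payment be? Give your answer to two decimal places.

Periodic rate i = 0.068/4 = 0.017; n = 6 × 4 = 24 periods.
Annuity-PV factor = 19.572757; PMT = 9000 / 19.572757 = 459.8228

CHF 459.82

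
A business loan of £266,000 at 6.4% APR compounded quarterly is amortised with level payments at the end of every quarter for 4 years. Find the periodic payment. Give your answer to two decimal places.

£18,975.63

i = 0.064/4 = 0.016 per quarter; n = 4·4 = 16.
Annuity-PV factor = 14.017982; PMT = 266000 / 14.017982 = 18,975.6274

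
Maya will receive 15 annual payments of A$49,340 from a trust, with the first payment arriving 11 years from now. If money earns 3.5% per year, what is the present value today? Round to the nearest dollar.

Value one period before first payment (t=10): 49340 × [1 − (1+0.035)^(−15)] / 0.035 = 49340 × 11.517411 = 568,269.0536
Discount back 10 years: 568,269.0536 × (1+0.035)^(−10) = 568,269.0536 × 0.708919 = 402,856.6234

A$402,857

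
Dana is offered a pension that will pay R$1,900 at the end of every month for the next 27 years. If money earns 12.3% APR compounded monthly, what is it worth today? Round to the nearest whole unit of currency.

Periodic rate i = 0.123/12 = 0.01025; n = 27 × 12 = 324 periods.
Annuity factor a(324|0.01025) = 93.977324; PV = 1900 × 93.977324 = 178,556.9156

R$178,557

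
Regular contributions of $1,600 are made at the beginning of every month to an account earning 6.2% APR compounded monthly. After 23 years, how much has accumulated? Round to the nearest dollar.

Periodic rate i = 0.062/12 = 0.00516667; n = 23 × 12 = 276 periods.
FV = 1600 × [(1+0.00516667)^276 − 1] / 0.00516667 × (1+i) = 1600 × 612.198293 = 979,517.2684
(Beginning-of-period payments → annuity-due factor ×(1+i).)

$979,517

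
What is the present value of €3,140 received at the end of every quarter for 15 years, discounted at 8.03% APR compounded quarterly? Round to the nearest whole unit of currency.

€108,951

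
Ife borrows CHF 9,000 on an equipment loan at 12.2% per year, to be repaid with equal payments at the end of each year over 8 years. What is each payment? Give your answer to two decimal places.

CHF 1,824.40

Annuity-PV factor = 4.933118; PMT = 9000 / 4.933118 = 1,824.4038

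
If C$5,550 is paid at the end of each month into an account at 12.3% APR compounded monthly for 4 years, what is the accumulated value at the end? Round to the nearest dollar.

C$341,930

i = 0.123/12 = 0.01025 per month; n = 4·12 = 48.
Accumulation factor s(48|0.01025) = 61.609082; FV = 5550 × 61.609082 = 341,930.4023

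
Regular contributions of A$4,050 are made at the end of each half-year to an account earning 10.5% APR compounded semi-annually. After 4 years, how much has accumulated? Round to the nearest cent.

A$39,021.41

Periodic rate i = 0.105/2 = 0.0525; n = 4 × 2 = 8 periods.
FV = 4050 × [(1+0.0525)^8 − 1] / 0.0525 = 4050 × 9.634916 = 39,021.4097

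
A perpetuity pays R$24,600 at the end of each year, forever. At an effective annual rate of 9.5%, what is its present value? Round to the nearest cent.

R$258,947.37

PV = C/r = 24600/0.095 = 258,947.3684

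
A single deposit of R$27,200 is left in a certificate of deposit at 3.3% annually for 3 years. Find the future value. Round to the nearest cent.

R$29,982.64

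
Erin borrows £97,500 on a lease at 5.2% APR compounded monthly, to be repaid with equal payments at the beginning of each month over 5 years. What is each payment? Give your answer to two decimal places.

Periodic rate i = 0.052/12 = 0.00433333; n = 5 × 12 = 60 periods.
Annuity-PV factor × (1+i) = 52.962788; PMT = 97500 / 52.962788 = 1,840.9152

£1,840.92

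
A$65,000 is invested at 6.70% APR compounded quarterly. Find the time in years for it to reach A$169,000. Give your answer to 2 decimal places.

14.38 years

Periodic rate i = 0.067/4 = 0.01675.
n = ln(169000/65000) / ln(1+0.01675) = ln(2.60000) / 0.016611 = 57.5219 quarters
= 57.5219/4 years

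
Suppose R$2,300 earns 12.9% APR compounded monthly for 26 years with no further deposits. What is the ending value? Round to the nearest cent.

R$64,651.39

With 12 periods per year: i = 0.01075, n = 312.
FV = PV·(1+i)^n = 2,300 × 28.109298 = 64,651.3857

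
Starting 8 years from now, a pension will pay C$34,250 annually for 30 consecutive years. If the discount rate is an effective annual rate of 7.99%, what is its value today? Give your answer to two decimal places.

C$225,340.14

Value one period before first payment (t=7): 34250 × [1 − (1+0.0799)^(−30)] / 0.0799 = 34250 × 11.268413 = 385,943.1556
Discount back 7 years: 385,943.1556 × (1+0.0799)^(−7) = 385,943.1556 × 0.583869 = 225,340.1376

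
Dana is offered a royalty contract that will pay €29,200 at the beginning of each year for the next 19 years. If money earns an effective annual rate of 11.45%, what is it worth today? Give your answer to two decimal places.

€247,986.18

PV = 29200 × [1 − (1+0.1145)^(−19)] / 0.1145 × (1+i) = 29200 × 8.492678 = 247,986.1842
Payments are at the start of each period, so multiply by (1+i).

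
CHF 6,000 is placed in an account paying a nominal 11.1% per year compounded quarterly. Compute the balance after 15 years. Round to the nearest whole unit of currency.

CHF 31,003

i = 0.111/4 = 0.02775 per quarter; n = 15·4 = 60.
6,000 × (1+0.02775)^60 = 6,000 × 5.167127 = 31,002.7614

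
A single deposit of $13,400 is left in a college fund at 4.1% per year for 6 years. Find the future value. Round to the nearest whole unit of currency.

FV = PV·(1+i)^n = 13,400 × 1.272637 = 17,053.3292

$17,053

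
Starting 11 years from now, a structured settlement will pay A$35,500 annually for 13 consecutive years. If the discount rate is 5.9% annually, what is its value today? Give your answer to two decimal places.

PV at t=10 (ordinary 13-year annuity): 35500 × a(13|0.059) = 35500 × 8.904626 = 316,114.2112
Discount back 10 years: 316,114.2112 × (1+0.059)^(−10) = 316,114.2112 × 0.563690 = 178,190.4478

A$178,190.45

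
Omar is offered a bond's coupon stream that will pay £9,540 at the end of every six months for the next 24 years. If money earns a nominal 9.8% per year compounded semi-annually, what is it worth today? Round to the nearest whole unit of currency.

£175,100

With 2 periods per year: i = 0.049, n = 48.
PV = 9540 × [1 − (1+0.049)^(−48)] / 0.049 = 9540 × 18.354258 = 175,099.6178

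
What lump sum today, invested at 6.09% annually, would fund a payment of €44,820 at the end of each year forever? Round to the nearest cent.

PV = PMT / i = 44820 / 0.0609 = 735,960.5911

€735,960.59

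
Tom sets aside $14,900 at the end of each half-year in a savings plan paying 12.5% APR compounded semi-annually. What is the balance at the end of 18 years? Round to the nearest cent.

$1,875,809.62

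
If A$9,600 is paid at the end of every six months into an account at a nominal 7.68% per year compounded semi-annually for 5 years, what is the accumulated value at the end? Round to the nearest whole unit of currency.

Periodic rate i = 0.0768/2 = 0.0384; n = 5 × 2 = 10 periods.
FV = 9600 × [(1+0.0384)^10 − 1] / 0.0384 = 9600 × 11.917404 = 114,407.0775

A$114,407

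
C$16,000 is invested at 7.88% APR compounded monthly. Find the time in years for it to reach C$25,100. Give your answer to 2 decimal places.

5.73 years

Periodic rate i = 0.0788/12 = 0.00656667.
(1+i)^n = 25100/16000 = 1.56875, so n = ln 1.56875 / ln 1.00657 = 68.7953 months
= 68.7953/12 years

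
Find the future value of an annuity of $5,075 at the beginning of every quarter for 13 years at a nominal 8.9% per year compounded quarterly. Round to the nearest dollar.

$499,041

i = 0.089/4 = 0.02225 per quarter; n = 13·4 = 52.
FV = PMT · [(1+i)^n − 1] / i × (1+i) = 5075 · 98.333246 = 499,041.2252
Payments are at the start of each period, so multiply by (1+i).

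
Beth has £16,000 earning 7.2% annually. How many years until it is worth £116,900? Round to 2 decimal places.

28.60 years

n = ln(116900/16000) / ln(1+0.072) = ln(7.30625) / 0.069526 = 28.6041 years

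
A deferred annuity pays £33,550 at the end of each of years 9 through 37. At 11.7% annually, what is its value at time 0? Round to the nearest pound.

£113,545

Value one period before first payment (t=8): 33550 × [1 − (1+0.117)^(−29)] / 0.117 = 33550 × 8.201648 = 275,165.3066
PV₀ = 275,165.3066 / (1+0.117)^8 = 275,165.3066 / 2.423402 = 113,545.0723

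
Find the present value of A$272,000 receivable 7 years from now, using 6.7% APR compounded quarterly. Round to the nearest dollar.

With 4 periods per year: i = 0.01675, n = 28.
PV = 272,000 / (1 + 0.01675)^28 = 272,000 / 1.592198 = 170,833.0261

A$170,833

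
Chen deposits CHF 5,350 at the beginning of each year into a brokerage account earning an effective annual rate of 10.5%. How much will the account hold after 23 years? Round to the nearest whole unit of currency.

Accumulation factor s(23|0.105) × (1+i) = 94.069854; FV = 5350 × 94.069854 = 503,273.7169
Payments are at the start of each period, so multiply by (1+i).

CHF 503,274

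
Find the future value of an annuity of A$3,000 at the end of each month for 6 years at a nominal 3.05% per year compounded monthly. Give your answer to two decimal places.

With 12 periods per year: i = 0.00254167, n = 72.
FV = PMT · [(1+i)^n − 1] / i = 3000 · 78.899271 = 236,697.8144

A$236,697.81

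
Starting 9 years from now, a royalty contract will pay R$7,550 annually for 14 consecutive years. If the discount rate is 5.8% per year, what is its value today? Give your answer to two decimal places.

R$45,259.09

PV at t=8 (ordinary 14-year annuity): 7550 × a(14|0.058) = 7550 × 9.411183 = 71,054.4305
Discount back 8 years: 71,054.4305 × (1+0.058)^(−8) = 71,054.4305 × 0.636964 = 45,259.0904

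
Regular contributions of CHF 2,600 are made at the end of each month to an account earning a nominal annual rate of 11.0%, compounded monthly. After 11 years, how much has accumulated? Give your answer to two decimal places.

CHF 662,305.24

With 12 periods per year: i = 0.00916667, n = 132.
Accumulation factor s(132|0.00916667) = 254.732784; FV = 2600 × 254.732784 = 662,305.2373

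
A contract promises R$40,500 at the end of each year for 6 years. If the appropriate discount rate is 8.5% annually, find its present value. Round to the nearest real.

R$184,420

PV = PMT · [1 − (1+i)^(−n)] / i = 40500 · 4.553587 = 184,420.2804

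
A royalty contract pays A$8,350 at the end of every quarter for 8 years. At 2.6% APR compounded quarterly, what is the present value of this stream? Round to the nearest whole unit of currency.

A$240,539

With 4 periods per year: i = 0.0065, n = 32.
Annuity factor a(32|0.0065) = 28.807092; PV = 8350 × 28.807092 = 240,539.2143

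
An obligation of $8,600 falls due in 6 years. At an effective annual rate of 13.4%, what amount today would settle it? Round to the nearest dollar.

$4,044

Discount factor = (1+0.134)^(−6) = 0.470242; PV = 8,600 × 0.470242 = 4,044.0836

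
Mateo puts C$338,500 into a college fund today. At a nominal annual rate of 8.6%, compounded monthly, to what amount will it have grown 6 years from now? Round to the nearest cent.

C$566,050.83

i = 0.086/12 = 0.00716667 per month; n = 6·12 = 72.
338,500 × (1+0.00716667)^72 = 338,500 × 1.672233 = 566,050.8297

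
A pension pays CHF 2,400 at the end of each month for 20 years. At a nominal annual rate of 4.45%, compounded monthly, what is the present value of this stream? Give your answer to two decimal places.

CHF 380,980.44

With 12 periods per year: i = 0.00370833, n = 240.
Annuity factor a(240|0.00370833) = 158.741850; PV = 2400 × 158.741850 = 380,980.4400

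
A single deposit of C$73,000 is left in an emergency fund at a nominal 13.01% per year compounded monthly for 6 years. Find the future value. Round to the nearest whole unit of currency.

With 12 periods per year: i = 0.0108417, n = 72.
73,000 × (1+0.0108417)^72 = 73,000 × 2.173631 = 158,675.0303

C$158,675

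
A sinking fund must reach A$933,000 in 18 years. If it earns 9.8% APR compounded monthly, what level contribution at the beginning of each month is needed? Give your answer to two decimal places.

i = 0.098/12 = 0.00816667 per month; n = 18·12 = 216.
PMT = 933000 / ( [(1+0.00816667)^216 − 1] / 0.00816667 × (1+i) ) = 933000 / 591.823763 = 1,576.4828

A$1,576.48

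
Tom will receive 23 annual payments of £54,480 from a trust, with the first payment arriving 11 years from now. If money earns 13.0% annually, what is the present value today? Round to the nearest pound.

£116,030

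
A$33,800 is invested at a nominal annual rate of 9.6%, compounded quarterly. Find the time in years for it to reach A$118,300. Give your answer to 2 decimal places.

Periodic rate i = 0.096/4 = 0.024.
(1+i)^n = 118300/33800 = 3.50000, so n = ln 3.50000 / ln 1.024 = 52.8224 quarters
= 52.8224/4 years

13.21 years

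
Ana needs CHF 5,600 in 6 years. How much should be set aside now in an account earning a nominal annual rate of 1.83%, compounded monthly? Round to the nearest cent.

i = 0.0183/12 = 0.001525 per month; n = 6·12 = 72.
Discount factor = (1+0.001525)^(−72) = 0.896088; PV = 5,600 × 0.896088 = 5,018.0943

CHF 5,018.09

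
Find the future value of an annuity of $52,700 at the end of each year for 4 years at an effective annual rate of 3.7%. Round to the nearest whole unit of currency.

$222,791

Accumulation factor s(4|0.037) = 4.227527; FV = 52700 × 4.227527 = 222,790.6546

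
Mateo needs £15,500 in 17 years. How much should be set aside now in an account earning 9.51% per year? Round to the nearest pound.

Discount factor = (1+0.0951)^(−17) = 0.213445; PV = 15,500 × 0.213445 = 3,308.3958

£3,308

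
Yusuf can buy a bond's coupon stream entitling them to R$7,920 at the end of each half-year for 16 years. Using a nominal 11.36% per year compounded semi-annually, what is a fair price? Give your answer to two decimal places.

R$115,634.97

Periodic rate i = 0.1136/2 = 0.0568; n = 16 × 2 = 32 periods.
PV = PMT · [1 − (1+i)^(−n)] / i = 7920 · 14.600375 = 115,634.9679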